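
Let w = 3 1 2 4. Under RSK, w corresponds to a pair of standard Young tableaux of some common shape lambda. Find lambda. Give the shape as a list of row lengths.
Row-insert each entry into an empty tableau.

After inserting 3: P = [[3]].
After inserting 1: P = [[1], [3]].
After inserting 2: P = [[1, 2], [3]].
After inserting 4: P = [[1, 2, 4], [3]].

The final insertion tableau P = [[1, 2, 4], [3]] has shape [3, 1].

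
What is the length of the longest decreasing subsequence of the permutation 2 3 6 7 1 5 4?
3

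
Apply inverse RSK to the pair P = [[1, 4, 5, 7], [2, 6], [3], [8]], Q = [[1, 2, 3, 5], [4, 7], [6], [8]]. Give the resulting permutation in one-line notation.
3 4 8 6 7 2 5 1

Reverse the RSK construction: for i from n down to 1, find the cell of Q containing i, remove the entry at that cell from P, and reverse-bump it up through P; the value ejected from row 1 is w(i).

Step i=8: Q has 8 at row 4, column 1; remove 8 from row 4 of P and reverse-bump: 8 enters row 3 and ejects 3; 3 enters row 2 and ejects 2; 2 enters row 1 and ejects 1. So w(8) = 1. P is now [[2, 4, 5, 7], [3, 6], [8]].
Step i=7: Q has 7 at row 2, column 2; remove 6 from row 2 of P and reverse-bump: 6 enters row 1 and ejects 5. So w(7) = 5. P is now [[2, 4, 6, 7], [3], [8]].
Step i=6: Q has 6 at row 3, column 1; remove 8 from row 3 of P and reverse-bump: 8 enters row 2 and ejects 3; 3 enters row 1 and ejects 2. So w(6) = 2. P is now [[3, 4, 6, 7], [8]].
Step i=5: Q has 5 at row 1, column 4; remove that cell from P, ejecting 7. So w(5) = 7. P is now [[3, 4, 6], [8]].
Step i=4: Q has 4 at row 2, column 1; remove 8 from row 2 of P and reverse-bump: 8 enters row 1 and ejects 6. So w(4) = 6. P is now [[3, 4, 8]].
Step i=3: Q has 3 at row 1, column 3; remove that cell from P, ejecting 8. So w(3) = 8. P is now [[3, 4]].
Step i=2: Q has 2 at row 1, column 2; remove that cell from P, ejecting 4. So w(2) = 4. P is now [[3]].
Step i=1: Q has 1 at row 1, column 1; remove that cell from P, ejecting 3. So w(1) = 3. P is now [].

So w = 3 4 8 6 7 2 5 1.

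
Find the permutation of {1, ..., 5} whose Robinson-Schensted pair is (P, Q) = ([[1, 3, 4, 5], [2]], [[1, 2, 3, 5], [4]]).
Reverse the RSK construction: for i from n down to 1, find the cell of Q containing i, remove the entry at that cell from P, and reverse-bump it up through P; the value ejected from row 1 is w(i).

Step i=5: Q has 5 at row 1, column 4; remove that cell from P, ejecting 5. So w(5) = 5. P is now [[1, 3, 4], [2]].
Step i=4: Q has 4 at row 2, column 1; remove 2 from row 2 of P and reverse-bump: 2 enters row 1 and ejects 1. So w(4) = 1. P is now [[2, 3, 4]].
Step i=3: Q has 3 at row 1, column 3; remove that cell from P, ejecting 4. So w(3) = 4. P is now [[2, 3]].
Step i=2: Q has 2 at row 1, column 2; remove that cell from P, ejecting 3. So w(2) = 3. P is now [[2]].
Step i=1: Q has 1 at row 1, column 1; remove that cell from P, ejecting 2. So w(1) = 2. P is now [].

So w = 2 3 4 1 5.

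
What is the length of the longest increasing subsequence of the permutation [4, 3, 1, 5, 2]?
2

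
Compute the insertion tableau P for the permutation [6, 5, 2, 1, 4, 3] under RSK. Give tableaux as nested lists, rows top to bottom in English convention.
P = [[1, 3], [2, 4], [5], [6]]

After inserting 6: P = [[6]].
After inserting 5: P = [[5], [6]].
After inserting 2: P = [[2], [5], [6]].
After inserting 1: P = [[1], [2], [5], [6]].
After inserting 4: P = [[1, 4], [2], [5], [6]].
After inserting 3: P = [[1, 3], [2, 4], [5], [6]].

So P = [[1, 3], [2, 4], [5], [6]].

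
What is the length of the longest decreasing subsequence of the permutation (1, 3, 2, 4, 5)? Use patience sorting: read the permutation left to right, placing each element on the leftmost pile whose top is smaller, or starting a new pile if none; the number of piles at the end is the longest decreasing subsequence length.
1: new pile. tops = [1]
3: onto pile 1 (replacing 1). tops = [3]
2: new pile. tops = [3, 2]
4: onto pile 1 (replacing 3). tops = [4, 2]
5: onto pile 1 (replacing 4). tops = [5, 2]

2 piles, so the longest decreasing subsequence has length 2.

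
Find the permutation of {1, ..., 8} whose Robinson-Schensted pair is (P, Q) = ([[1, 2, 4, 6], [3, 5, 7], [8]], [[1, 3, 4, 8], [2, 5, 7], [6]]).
3 1 5 8 7 2 4 6

Reverse the RSK construction: for i from n down to 1, find the cell of Q containing i, remove the entry at that cell from P, and reverse-bump it up through P; the value ejected from row 1 is w(i).

Step i=8: Q has 8 at row 1, column 4; remove that cell from P, ejecting 6. So w(8) = 6. P is now [[1, 2, 4], [3, 5, 7], [8]].
Step i=7: Q has 7 at row 2, column 3; remove 7 from row 2 of P and reverse-bump: 7 enters row 1 and ejects 4. So w(7) = 4. P is now [[1, 2, 7], [3, 5], [8]].
Step i=6: Q has 6 at row 3, column 1; remove 8 from row 3 of P and reverse-bump: 8 enters row 2 and ejects 5; 5 enters row 1 and ejects 2. So w(6) = 2. P is now [[1, 5, 7], [3, 8]].
Step i=5: Q has 5 at row 2, column 2; remove 8 from row 2 of P and reverse-bump: 8 enters row 1 and ejects 7. So w(5) = 7. P is now [[1, 5, 8], [3]].
Step i=4: Q has 4 at row 1, column 3; remove that cell from P, ejecting 8. So w(4) = 8. P is now [[1, 5], [3]].
Step i=3: Q has 3 at row 1, column 2; remove that cell from P, ejecting 5. So w(3) = 5. P is now [[1], [3]].
Step i=2: Q has 2 at row 2, column 1; remove 3 from row 2 of P and reverse-bump: 3 enters row 1 and ejects 1. So w(2) = 1. P is now [[3]].
Step i=1: Q has 1 at row 1, column 1; remove that cell from P, ejecting 3. So w(1) = 3. P is now [].

So w = 3 1 5 8 7 2 4 6.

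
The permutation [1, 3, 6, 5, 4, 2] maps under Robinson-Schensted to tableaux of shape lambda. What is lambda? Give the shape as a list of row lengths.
Row-insert each entry into an empty tableau.

After inserting 1: P = [[1]].
After inserting 3: P = [[1, 3]].
After inserting 6: P = [[1, 3, 6]].
After inserting 5: P = [[1, 3, 5], [6]].
After inserting 4: P = [[1, 3, 4], [5], [6]].
After inserting 2: P = [[1, 2, 4], [3], [5], [6]].

The final insertion tableau P = [[1, 2, 4], [3], [5], [6]] has shape [3, 1, 1, 1].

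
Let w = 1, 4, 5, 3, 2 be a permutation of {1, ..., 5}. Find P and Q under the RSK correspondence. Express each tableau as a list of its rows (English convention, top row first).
Insert each entry of the permutation into P by Schensted row insertion, recording in Q the position of each new cell.

Insert 1: appended to row 1. P = [[1]], Q = [[1]].
Insert 4: appended to row 1. P = [[1, 4]], Q = [[1, 2]].
Insert 5: appended to row 1. P = [[1, 4, 5]], Q = [[1, 2, 3]].
Insert 3: 3 bumps 4 from row 1; 4 starts row 2. P = [[1, 3, 5], [4]], Q = [[1, 2, 3], [4]].
Insert 2: 2 bumps 3 from row 1; 3 bumps 4 from row 2; 4 starts row 3. P = [[1, 2, 5], [3], [4]], Q = [[1, 2, 3], [4], [5]].

So P = [[1, 2, 5], [3], [4]], Q = [[1, 2, 3], [4], [5]].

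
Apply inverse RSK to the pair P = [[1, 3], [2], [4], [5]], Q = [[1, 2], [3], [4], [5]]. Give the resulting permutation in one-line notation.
Reverse RSK: for i = n, n-1, ..., 1, locate i in Q, remove the corresponding corner cell from P, and reverse-bump its entry up through P; the value ejected from row 1 is w(i).

So w = 2 5 4 3 1.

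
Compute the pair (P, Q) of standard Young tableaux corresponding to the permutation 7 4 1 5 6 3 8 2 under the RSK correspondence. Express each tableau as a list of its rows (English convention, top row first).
P = [[1, 2, 6, 8], [3, 5], [4], [7]], Q = [[1, 4, 5, 7], [2, 6], [3], [8]]

Insert each entry of the permutation into P by Schensted row insertion, recording in Q the position of each new cell.

Insert 7: appended to row 1. P = [[7]], Q = [[1]].
Insert 4: 4 bumps 7 from row 1; 7 starts row 2. P = [[4], [7]], Q = [[1], [2]].
Insert 1: 1 bumps 4 from row 1; 4 bumps 7 from row 2; 7 starts row 3. P = [[1], [4], [7]], Q = [[1], [2], [3]].
Insert 5: appended to row 1. P = [[1, 5], [4], [7]], Q = [[1, 4], [2], [3]].
Insert 6: appended to row 1. P = [[1, 5, 6], [4], [7]], Q = [[1, 4, 5], [2], [3]].
Insert 3: 3 bumps 5 from row 1; 5 appends to row 2. P = [[1, 3, 6], [4, 5], [7]], Q = [[1, 4, 5], [2, 6], [3]].
Insert 8: appended to row 1. P = [[1, 3, 6, 8], [4, 5], [7]], Q = [[1, 4, 5, 7], [2, 6], [3]].
Insert 2: 2 bumps 3 from row 1; 3 bumps 4 from row 2; 4 bumps 7 from row 3; 7 starts row 4. P = [[1, 2, 6, 8], [3, 5], [4], [7]], Q = [[1, 4, 5, 7], [2, 6], [3], [8]].

So P = [[1, 2, 6, 8], [3, 5], [4], [7]], Q = [[1, 4, 5, 7], [2, 6], [3], [8]].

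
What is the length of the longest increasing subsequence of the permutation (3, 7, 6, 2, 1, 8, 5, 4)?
3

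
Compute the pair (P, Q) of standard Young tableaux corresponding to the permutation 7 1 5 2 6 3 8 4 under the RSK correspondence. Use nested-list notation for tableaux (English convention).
P = [[1, 2, 3, 4], [5, 6, 8], [7]], Q = [[1, 3, 5, 7], [2, 6, 8], [4]]

Insert each entry of the permutation into P by Schensted row insertion, recording in Q the position of each new cell.

Insert 7: appended to row 1. P = [[7]].
Insert 1: 1 bumps 7 from row 1; 7 starts row 2. P = [[1], [7]].
Insert 5: appended to row 1. P = [[1, 5], [7]].
Insert 2: 2 bumps 5 from row 1; 5 bumps 7 from row 2; 7 starts row 3. P = [[1, 2], [5], [7]].
Insert 6: appended to row 1. P = [[1, 2, 6], [5], [7]].
Insert 3: 3 bumps 6 from row 1; 6 appends to row 2. P = [[1, 2, 3], [5, 6], [7]].
Insert 8: appended to row 1. P = [[1, 2, 3, 8], [5, 6], [7]].
Insert 4: 4 bumps 8 from row 1; 8 appends to row 2. P = [[1, 2, 3, 4], [5, 6, 8], [7]].

So P = [[1, 2, 3, 4], [5, 6, 8], [7]], Q = [[1, 3, 5, 7], [2, 6, 8], [4]].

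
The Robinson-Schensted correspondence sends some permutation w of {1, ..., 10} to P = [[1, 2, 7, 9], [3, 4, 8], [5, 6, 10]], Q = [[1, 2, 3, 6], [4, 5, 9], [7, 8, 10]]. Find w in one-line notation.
5 6 8 3 4 10 1 2 9 7

Reverse the RSK construction: for i from n down to 1, find the cell of Q containing i, remove the entry at that cell from P, and reverse-bump it up through P; the value ejected from row 1 is w(i).

Step i=10: Q has 10 at row 3, column 3; remove 10 from row 3 of P and reverse-bump: 10 enters row 2 and ejects 8; 8 enters row 1 and ejects 7. So w(10) = 7. P is now [[1, 2, 8, 9], [3, 4, 10], [5, 6]].
Step i=9: Q has 9 at row 2, column 3; remove 10 from row 2 of P and reverse-bump: 10 enters row 1 and ejects 9. So w(9) = 9. P is now [[1, 2, 8, 10], [3, 4], [5, 6]].
Step i=8: Q has 8 at row 3, column 2; remove 6 from row 3 of P and reverse-bump: 6 enters row 2 and ejects 4; 4 enters row 1 and ejects 2. So w(8) = 2. P is now [[1, 4, 8, 10], [3, 6], [5]].
Step i=7: Q has 7 at row 3, column 1; remove 5 from row 3 of P and reverse-bump: 5 enters row 2 and ejects 3; 3 enters row 1 and ejects 1. So w(7) = 1. P is now [[3, 4, 8, 10], [5, 6]].
Step i=6: Q has 6 at row 1, column 4; remove that cell from P, ejecting 10. So w(6) = 10. P is now [[3, 4, 8], [5, 6]].
Step i=5: Q has 5 at row 2, column 2; remove 6 from row 2 of P and reverse-bump: 6 enters row 1 and ejects 4. So w(5) = 4. P is now [[3, 6, 8], [5]].
Step i=4: Q has 4 at row 2, column 1; remove 5 from row 2 of P and reverse-bump: 5 enters row 1 and ejects 3. So w(4) = 3. P is now [[5, 6, 8]].
Step i=3: Q has 3 at row 1, column 3; remove that cell from P, ejecting 8. So w(3) = 8. P is now [[5, 6]].
Step i=2: Q has 2 at row 1, column 2; remove that cell from P, ejecting 6. So w(2) = 6. P is now [[5]].
Step i=1: Q has 1 at row 1, column 1; remove that cell from P, ejecting 5. So w(1) = 5. P is now [].

So w = 5 6 8 3 4 10 1 2 9 7.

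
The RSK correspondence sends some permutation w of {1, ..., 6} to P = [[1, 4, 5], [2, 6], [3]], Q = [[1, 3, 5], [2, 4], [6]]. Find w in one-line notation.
Reverse RSK: for i = n, n-1, ..., 1, locate i in Q, remove the corresponding corner cell from P, and reverse-bump its entry up through P; the value ejected from row 1 is w(i).

So w = 3 2 6 4 5 1.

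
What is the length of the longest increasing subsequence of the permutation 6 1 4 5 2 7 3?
4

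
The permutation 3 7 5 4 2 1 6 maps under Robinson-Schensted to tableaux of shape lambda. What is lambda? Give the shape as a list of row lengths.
[3, 1, 1, 1, 1]

Row-insert each entry into an empty tableau.

After inserting 3: P = [[3]].
After inserting 7: P = [[3, 7]].
After inserting 5: P = [[3, 5], [7]].
After inserting 4: P = [[3, 4], [5], [7]].
After inserting 2: P = [[2, 4], [3], [5], [7]].
After inserting 1: P = [[1, 4], [2], [3], [5], [7]].
After inserting 6: P = [[1, 4, 6], [2], [3], [5], [7]].

The final insertion tableau P = [[1, 4, 6], [2], [3], [5], [7]] has shape [3, 1, 1, 1, 1].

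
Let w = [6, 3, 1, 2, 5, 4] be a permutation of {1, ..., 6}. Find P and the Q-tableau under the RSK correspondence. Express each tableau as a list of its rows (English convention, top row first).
Insert each entry of the permutation into P by Schensted row insertion, recording in Q the position of each new cell.

Insert 6: appended to row 1. P = [[6]], Q = [[1]].
Insert 3: 3 bumps 6 from row 1; 6 starts row 2. P = [[3], [6]], Q = [[1], [2]].
Insert 1: 1 bumps 3 from row 1; 3 bumps 6 from row 2; 6 starts row 3. P = [[1], [3], [6]], Q = [[1], [2], [3]].
Insert 2: appended to row 1. P = [[1, 2], [3], [6]], Q = [[1, 4], [2], [3]].
Insert 5: appended to row 1. P = [[1, 2, 5], [3], [6]], Q = [[1, 4, 5], [2], [3]].
Insert 4: 4 bumps 5 from row 1; 5 appends to row 2. P = [[1, 2, 4], [3, 5], [6]], Q = [[1, 4, 5], [2, 6], [3]].

So P = [[1, 2, 4], [3, 5], [6]], Q = [[1, 4, 5], [2, 6], [3]].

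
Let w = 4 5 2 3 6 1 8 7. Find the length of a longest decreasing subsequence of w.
3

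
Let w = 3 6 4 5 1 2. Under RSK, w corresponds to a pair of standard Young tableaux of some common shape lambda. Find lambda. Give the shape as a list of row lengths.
[3, 2, 1]

Row-insert each entry into an empty tableau.

After inserting 3: P = [[3]].
After inserting 6: P = [[3, 6]].
After inserting 4: P = [[3, 4], [6]].
After inserting 5: P = [[3, 4, 5], [6]].
After inserting 1: P = [[1, 4, 5], [3], [6]].
After inserting 2: P = [[1, 2, 5], [3, 4], [6]].

The final insertion tableau P = [[1, 2, 5], [3, 4], [6]] has shape [3, 2, 1].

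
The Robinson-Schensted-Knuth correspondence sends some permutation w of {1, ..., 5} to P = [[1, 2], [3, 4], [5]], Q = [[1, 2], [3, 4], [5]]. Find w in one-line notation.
Reverse the RSK construction: for i from n down to 1, find the cell of Q containing i, remove the entry at that cell from P, and reverse-bump it up through P; the value ejected from row 1 is w(i).

Step i=5: Q has 5 at row 3, column 1; remove 5 from row 3 of P and reverse-bump: 5 enters row 2 and ejects 4; 4 enters row 1 and ejects 2. So w(5) = 2. P is now [[1, 4], [3, 5]].
Step i=4: Q has 4 at row 2, column 2; remove 5 from row 2 of P and reverse-bump: 5 enters row 1 and ejects 4. So w(4) = 4. P is now [[1, 5], [3]].
Step i=3: Q has 3 at row 2, column 1; remove 3 from row 2 of P and reverse-bump: 3 enters row 1 and ejects 1. So w(3) = 1. P is now [[3, 5]].
Step i=2: Q has 2 at row 1, column 2; remove that cell from P, ejecting 5. So w(2) = 5. P is now [[3]].
Step i=1: Q has 1 at row 1, column 1; remove that cell from P, ejecting 3. So w(1) = 3. P is now [].

So w = 3 5 1 4 2.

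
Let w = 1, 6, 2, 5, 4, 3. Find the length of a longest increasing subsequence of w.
3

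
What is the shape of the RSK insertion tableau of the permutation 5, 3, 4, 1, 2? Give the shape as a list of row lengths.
[2, 2, 1]

Row-insert each entry into an empty tableau.

After inserting 5: P = [[5]].
After inserting 3: P = [[3], [5]].
After inserting 4: P = [[3, 4], [5]].
After inserting 1: P = [[1, 4], [3], [5]].
After inserting 2: P = [[1, 2], [3, 4], [5]].

The final insertion tableau P = [[1, 2], [3, 4], [5]] has shape [2, 2, 1].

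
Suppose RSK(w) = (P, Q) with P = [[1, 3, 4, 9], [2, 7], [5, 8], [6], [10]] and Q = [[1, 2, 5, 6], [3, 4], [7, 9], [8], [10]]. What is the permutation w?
Reverse the RSK construction: for i from n down to 1, find the cell of Q containing i, remove the entry at that cell from P, and reverse-bump it up through P; the value ejected from row 1 is w(i).

Step i=10: Q has 10 at row 5, column 1; remove 10 from row 5 of P and reverse-bump: 10 enters row 4 and ejects 6; 6 enters row 3 and ejects 5; 5 enters row 2 and ejects 2; 2 enters row 1 and ejects 1. So w(10) = 1. P is now [[2, 3, 4, 9], [5, 7], [6, 8], [10]].
Step i=9: Q has 9 at row 3, column 2; remove 8 from row 3 of P and reverse-bump: 8 enters row 2 and ejects 7; 7 enters row 1 and ejects 4. So w(9) = 4. P is now [[2, 3, 7, 9], [5, 8], [6], [10]].
Step i=8: Q has 8 at row 4, column 1; remove 10 from row 4 of P and reverse-bump: 10 enters row 3 and ejects 6; 6 enters row 2 and ejects 5; 5 enters row 1 and ejects 3. So w(8) = 3. P is now [[2, 5, 7, 9], [6, 8], [10]].
Step i=7: Q has 7 at row 3, column 1; remove 10 from row 3 of P and reverse-bump: 10 enters row 2 and ejects 8; 8 enters row 1 and ejects 7. So w(7) = 7. P is now [[2, 5, 8, 9], [6, 10]].
Step i=6: Q has 6 at row 1, column 4; remove that cell from P, ejecting 9. So w(6) = 9. P is now [[2, 5, 8], [6, 10]].
Step i=5: Q has 5 at row 1, column 3; remove that cell from P, ejecting 8. So w(5) = 8. P is now [[2, 5], [6, 10]].
Step i=4: Q has 4 at row 2, column 2; remove 10 from row 2 of P and reverse-bump: 10 enters row 1 and ejects 5. So w(4) = 5. P is now [[2, 10], [6]].
Step i=3: Q has 3 at row 2, column 1; remove 6 from row 2 of P and reverse-bump: 6 enters row 1 and ejects 2. So w(3) = 2. P is now [[6, 10]].
Step i=2: Q has 2 at row 1, column 2; remove that cell from P, ejecting 10. So w(2) = 10. P is now [[6]].
Step i=1: Q has 1 at row 1, column 1; remove that cell from P, ejecting 6. So w(1) = 6. P is now [].

So w = 6 10 2 5 8 9 7 3 4 1.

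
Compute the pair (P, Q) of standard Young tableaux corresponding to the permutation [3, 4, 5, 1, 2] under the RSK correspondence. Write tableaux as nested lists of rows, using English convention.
P = [[1, 2, 5], [3, 4]], Q = [[1, 2, 3], [4, 5]]

Insert each entry of the permutation into P by Schensted row insertion, recording in Q the position of each new cell.

Insert 3: appended to row 1. P = [[3]], Q = [[1]].
Insert 4: appended to row 1. P = [[3, 4]], Q = [[1, 2]].
Insert 5: appended to row 1. P = [[3, 4, 5]], Q = [[1, 2, 3]].
Insert 1: 1 bumps 3 from row 1; 3 starts row 2. P = [[1, 4, 5], [3]], Q = [[1, 2, 3], [4]].
Insert 2: 2 bumps 4 from row 1; 4 appends to row 2. P = [[1, 2, 5], [3, 4]], Q = [[1, 2, 3], [4, 5]].

So P = [[1, 2, 5], [3, 4]], Q = [[1, 2, 3], [4, 5]].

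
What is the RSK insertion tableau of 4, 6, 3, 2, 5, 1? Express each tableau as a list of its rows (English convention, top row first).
P = [[1, 5], [2, 6], [3], [4]]

Insert 4: appended to row 1. P = [[4]].
Insert 6: appended to row 1. P = [[4, 6]].
Insert 3: 3 bumps 4 from row 1; 4 starts row 2. P = [[3, 6], [4]].
Insert 2: 2 bumps 3 from row 1; 3 bumps 4 from row 2; 4 starts row 3. P = [[2, 6], [3], [4]].
Insert 5: 5 bumps 6 from row 1; 6 appends to row 2. P = [[2, 5], [3, 6], [4]].
Insert 1: 1 bumps 2 from row 1; 2 bumps 3 from row 2; 3 bumps 4 from row 3; 4 starts row 4. P = [[1, 5], [2, 6], [3], [4]].

So P = [[1, 5], [2, 6], [3], [4]].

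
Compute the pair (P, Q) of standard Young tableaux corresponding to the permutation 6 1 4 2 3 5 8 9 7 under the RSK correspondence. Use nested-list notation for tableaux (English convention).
Insert each entry of the permutation into P by Schensted row insertion, recording in Q the position of each new cell.

Insert 6: appended to row 1. P = [[6]].
Insert 1: 1 bumps 6 from row 1; 6 starts row 2. P = [[1], [6]].
Insert 4: appended to row 1. P = [[1, 4], [6]].
Insert 2: 2 bumps 4 from row 1; 4 bumps 6 from row 2; 6 starts row 3. P = [[1, 2], [4], [6]].
Insert 3: appended to row 1. P = [[1, 2, 3], [4], [6]].
Insert 5: appended to row 1. P = [[1, 2, 3, 5], [4], [6]].
Insert 8: appended to row 1. P = [[1, 2, 3, 5, 8], [4], [6]].
Insert 9: appended to row 1. P = [[1, 2, 3, 5, 8, 9], [4], [6]].
Insert 7: 7 bumps 8 from row 1; 8 appends to row 2. P = [[1, 2, 3, 5, 7, 9], [4, 8], [6]].

So P = [[1, 2, 3, 5, 7, 9], [4, 8], [6]], Q = [[1, 3, 5, 6, 7, 8], [2, 9], [4]].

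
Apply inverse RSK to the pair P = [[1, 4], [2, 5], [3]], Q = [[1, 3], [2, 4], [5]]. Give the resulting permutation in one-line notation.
Reverse the RSK construction: for i from n down to 1, find the cell of Q containing i, remove the entry at that cell from P, and reverse-bump it up through P; the value ejected from row 1 is w(i).

Step i=5: Q has 5 at row 3, column 1; remove 3 from row 3 of P and reverse-bump: 3 enters row 2 and ejects 2; 2 enters row 1 and ejects 1. So w(5) = 1. P is now [[2, 4], [3, 5]].
Step i=4: Q has 4 at row 2, column 2; remove 5 from row 2 of P and reverse-bump: 5 enters row 1 and ejects 4. So w(4) = 4. P is now [[2, 5], [3]].
Step i=3: Q has 3 at row 1, column 2; remove that cell from P, ejecting 5. So w(3) = 5. P is now [[2], [3]].
Step i=2: Q has 2 at row 2, column 1; remove 3 from row 2 of P and reverse-bump: 3 enters row 1 and ejects 2. So w(2) = 2. P is now [[3]].
Step i=1: Q has 1 at row 1, column 1; remove that cell from P, ejecting 3. So w(1) = 3. P is now [].

So w = 3 2 5 4 1.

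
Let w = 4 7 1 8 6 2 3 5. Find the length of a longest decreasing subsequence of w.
3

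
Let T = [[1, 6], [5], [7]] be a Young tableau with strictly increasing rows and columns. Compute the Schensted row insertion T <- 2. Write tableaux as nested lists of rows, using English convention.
[[1, 2], [5, 6], [7]]

In row 1, 2 replaces 6 (the leftmost entry greater than 2); 6 is bumped to row 2. 6 is appended to row 2. The new tableau is [[1, 2], [5, 6], [7]].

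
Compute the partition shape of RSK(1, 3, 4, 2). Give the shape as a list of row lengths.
Row-insert each entry into an empty tableau.

After inserting 1: P = [[1]].
After inserting 3: P = [[1, 3]].
After inserting 4: P = [[1, 3, 4]].
After inserting 2: P = [[1, 2, 4], [3]].

The final insertion tableau P = [[1, 2, 4], [3]] has shape [3, 1].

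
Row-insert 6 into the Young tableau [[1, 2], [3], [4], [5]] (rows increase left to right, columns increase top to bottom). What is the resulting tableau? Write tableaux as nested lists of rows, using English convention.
[[1, 2, 6], [3], [4], [5]]

6 is larger than every entry of row 1, so it is appended to row 1. The new tableau is [[1, 2, 6], [3], [4], [5]].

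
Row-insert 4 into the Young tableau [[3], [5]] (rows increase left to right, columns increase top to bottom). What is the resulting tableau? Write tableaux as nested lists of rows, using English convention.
[[3, 4], [5]]

4 is larger than every entry of row 1, so it is appended to row 1. The new tableau is [[3, 4], [5]].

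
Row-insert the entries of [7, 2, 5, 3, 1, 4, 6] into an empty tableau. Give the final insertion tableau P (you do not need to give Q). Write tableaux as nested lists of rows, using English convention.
Insert 7: appended to row 1. P = [[7]].
Insert 2: 2 bumps 7 from row 1; 7 starts row 2. P = [[2], [7]].
Insert 5: appended to row 1. P = [[2, 5], [7]].
Insert 3: 3 bumps 5 from row 1; 5 bumps 7 from row 2; 7 starts row 3. P = [[2, 3], [5], [7]].
Insert 1: 1 bumps 2 from row 1; 2 bumps 5 from row 2; 5 bumps 7 from row 3; 7 starts row 4. P = [[1, 3], [2], [5], [7]].
Insert 4: appended to row 1. P = [[1, 3, 4], [2], [5], [7]].
Insert 6: appended to row 1. P = [[1, 3, 4, 6], [2], [5], [7]].

So P = [[1, 3, 4, 6], [2], [5], [7]].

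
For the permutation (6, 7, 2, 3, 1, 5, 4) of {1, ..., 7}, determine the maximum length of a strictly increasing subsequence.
3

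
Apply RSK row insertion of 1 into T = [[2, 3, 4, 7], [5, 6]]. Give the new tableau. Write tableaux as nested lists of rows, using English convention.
[[1, 3, 4, 7], [2, 6], [5]]

In row 1, 1 replaces 2 (the leftmost entry greater than 1); 2 is bumped to row 2. In row 2, 2 replaces 5 (the leftmost entry greater than 2); 5 is bumped to row 3. 5 starts a new row 3. The new tableau is [[1, 3, 4, 7], [2, 6], [5]].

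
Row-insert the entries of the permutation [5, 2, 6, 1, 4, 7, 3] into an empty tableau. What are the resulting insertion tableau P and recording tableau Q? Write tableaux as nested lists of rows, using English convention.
P = [[1, 3, 7], [2, 4], [5, 6]], Q = [[1, 3, 6], [2, 5], [4, 7]]

Insert each entry of the permutation into P by Schensted row insertion, recording in Q the position of each new cell.

Insert 5: appended to row 1. P = [[5]].
Insert 2: 2 bumps 5 from row 1; 5 starts row 2. P = [[2], [5]].
Insert 6: appended to row 1. P = [[2, 6], [5]].
Insert 1: 1 bumps 2 from row 1; 2 bumps 5 from row 2; 5 starts row 3. P = [[1, 6], [2], [5]].
Insert 4: 4 bumps 6 from row 1; 6 appends to row 2. P = [[1, 4], [2, 6], [5]].
Insert 7: appended to row 1. P = [[1, 4, 7], [2, 6], [5]].
Insert 3: 3 bumps 4 from row 1; 4 bumps 6 from row 2; 6 appends to row 3. P = [[1, 3, 7], [2, 4], [5, 6]].

So P = [[1, 3, 7], [2, 4], [5, 6]], Q = [[1, 3, 6], [2, 5], [4, 7]].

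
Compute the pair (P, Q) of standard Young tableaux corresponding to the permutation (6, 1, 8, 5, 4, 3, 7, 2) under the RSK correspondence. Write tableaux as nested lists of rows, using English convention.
Insert each entry of the permutation into P by Schensted row insertion, recording in Q the position of each new cell.

Insert 6: appended to row 1. P = [[6]].
Insert 1: 1 bumps 6 from row 1; 6 starts row 2. P = [[1], [6]].
Insert 8: appended to row 1. P = [[1, 8], [6]].
Insert 5: 5 bumps 8 from row 1; 8 appends to row 2. P = [[1, 5], [6, 8]].
Insert 4: 4 bumps 5 from row 1; 5 bumps 6 from row 2; 6 starts row 3. P = [[1, 4], [5, 8], [6]].
Insert 3: 3 bumps 4 from row 1; 4 bumps 5 from row 2; 5 bumps 6 from row 3; 6 starts row 4. P = [[1, 3], [4, 8], [5], [6]].
Insert 7: appended to row 1. P = [[1, 3, 7], [4, 8], [5], [6]].
Insert 2: 2 bumps 3 from row 1; 3 bumps 4 from row 2; 4 bumps 5 from row 3; 5 bumps 6 from row 4; 6 starts row 5. P = [[1, 2, 7], [3, 8], [4], [5], [6]].

So P = [[1, 2, 7], [3, 8], [4], [5], [6]], Q = [[1, 3, 7], [2, 4], [5], [6], [8]].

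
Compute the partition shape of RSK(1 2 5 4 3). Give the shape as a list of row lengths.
Row-insert each entry into an empty tableau.

After inserting 1: P = [[1]].
After inserting 2: P = [[1, 2]].
After inserting 5: P = [[1, 2, 5]].
After inserting 4: P = [[1, 2, 4], [5]].
After inserting 3: P = [[1, 2, 3], [4], [5]].

The final insertion tableau P = [[1, 2, 3], [4], [5]] has shape [3, 1, 1].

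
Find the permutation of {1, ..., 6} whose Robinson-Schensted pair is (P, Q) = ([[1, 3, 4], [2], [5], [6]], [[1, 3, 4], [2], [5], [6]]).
Reverse RSK: for i = n, n-1, ..., 1, locate i in Q, remove the corresponding corner cell from P, and reverse-bump its entry up through P; the value ejected from row 1 is w(i).

So w = 6 2 3 5 4 1.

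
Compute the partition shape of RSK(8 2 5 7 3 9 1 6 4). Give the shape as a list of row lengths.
[4, 2, 2, 1]

Row-insert each entry into an empty tableau.

After inserting 8: P = [[8]].
After inserting 2: P = [[2], [8]].
After inserting 5: P = [[2, 5], [8]].
After inserting 7: P = [[2, 5, 7], [8]].
After inserting 3: P = [[2, 3, 7], [5], [8]].
After inserting 9: P = [[2, 3, 7, 9], [5], [8]].
After inserting 1: P = [[1, 3, 7, 9], [2], [5], [8]].
After inserting 6: P = [[1, 3, 6, 9], [2, 7], [5], [8]].
After inserting 4: P = [[1, 3, 4, 9], [2, 6], [5, 7], [8]].

The final insertion tableau P = [[1, 3, 4, 9], [2, 6], [5, 7], [8]] has shape [4, 2, 2, 1].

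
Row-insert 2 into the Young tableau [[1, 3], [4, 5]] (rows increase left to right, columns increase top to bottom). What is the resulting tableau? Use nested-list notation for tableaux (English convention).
[[1, 2], [3, 5], [4]]

In row 1, 2 replaces 3 (the leftmost entry greater than 2); 3 is bumped to row 2. In row 2, 3 replaces 4 (the leftmost entry greater than 3); 4 is bumped to row 3. 4 starts a new row 3. The new tableau is [[1, 2], [3, 5], [4]].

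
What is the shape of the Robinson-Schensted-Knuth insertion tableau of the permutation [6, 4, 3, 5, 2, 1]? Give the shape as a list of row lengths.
Row-insert each entry into an empty tableau.

After inserting 6: P = [[6]].
After inserting 4: P = [[4], [6]].
After inserting 3: P = [[3], [4], [6]].
After inserting 5: P = [[3, 5], [4], [6]].
After inserting 2: P = [[2, 5], [3], [4], [6]].
After inserting 1: P = [[1, 5], [2], [3], [4], [6]].

The final insertion tableau P = [[1, 5], [2], [3], [4], [6]] has shape [2, 1, 1, 1, 1].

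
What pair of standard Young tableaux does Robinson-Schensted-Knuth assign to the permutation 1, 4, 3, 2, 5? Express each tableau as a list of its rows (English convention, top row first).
P = [[1, 2, 5], [3], [4]], Q = [[1, 2, 5], [3], [4]]

Insert each entry of the permutation into P by Schensted row insertion, recording in Q the position of each new cell.

After inserting 1: P = [[1]].
After inserting 4: P = [[1, 4]].
After inserting 3: P = [[1, 3], [4]].
After inserting 2: P = [[1, 2], [3], [4]].
After inserting 5: P = [[1, 2, 5], [3], [4]].

So P = [[1, 2, 5], [3], [4]], Q = [[1, 2, 5], [3], [4]].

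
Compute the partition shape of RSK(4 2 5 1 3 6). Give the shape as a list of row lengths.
Row-insert each entry into an empty tableau.

After inserting 4: P = [[4]].
After inserting 2: P = [[2], [4]].
After inserting 5: P = [[2, 5], [4]].
After inserting 1: P = [[1, 5], [2], [4]].
After inserting 3: P = [[1, 3], [2, 5], [4]].
After inserting 6: P = [[1, 3, 6], [2, 5], [4]].

The final insertion tableau P = [[1, 3, 6], [2, 5], [4]] has shape [3, 2, 1].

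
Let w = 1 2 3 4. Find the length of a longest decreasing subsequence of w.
1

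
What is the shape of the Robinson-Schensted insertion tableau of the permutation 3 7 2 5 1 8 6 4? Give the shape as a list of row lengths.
RSK row insertion gives P = [[1, 4, 6], [2, 5, 8], [3, 7]], which has shape [3, 3, 2].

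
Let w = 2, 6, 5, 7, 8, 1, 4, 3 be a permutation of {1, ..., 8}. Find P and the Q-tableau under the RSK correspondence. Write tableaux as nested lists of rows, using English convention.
Insert each entry of the permutation into P by Schensted row insertion, recording in Q the position of each new cell.

Insert 2: appended to row 1. P = [[2]], Q = [[1]].
Insert 6: appended to row 1. P = [[2, 6]], Q = [[1, 2]].
Insert 5: 5 bumps 6 from row 1; 6 starts row 2. P = [[2, 5], [6]], Q = [[1, 2], [3]].
Insert 7: appended to row 1. P = [[2, 5, 7], [6]], Q = [[1, 2, 4], [3]].
Insert 8: appended to row 1. P = [[2, 5, 7, 8], [6]], Q = [[1, 2, 4, 5], [3]].
Insert 1: 1 bumps 2 from row 1; 2 bumps 6 from row 2; 6 starts row 3. P = [[1, 5, 7, 8], [2], [6]], Q = [[1, 2, 4, 5], [3], [6]].
Insert 4: 4 bumps 5 from row 1; 5 appends to row 2. P = [[1, 4, 7, 8], [2, 5], [6]], Q = [[1, 2, 4, 5], [3, 7], [6]].
Insert 3: 3 bumps 4 from row 1; 4 bumps 5 from row 2; 5 bumps 6 from row 3; 6 starts row 4. P = [[1, 3, 7, 8], [2, 4], [5], [6]], Q = [[1, 2, 4, 5], [3, 7], [6], [8]].

So P = [[1, 3, 7, 8], [2, 4], [5], [6]], Q = [[1, 2, 4, 5], [3, 7], [6], [8]].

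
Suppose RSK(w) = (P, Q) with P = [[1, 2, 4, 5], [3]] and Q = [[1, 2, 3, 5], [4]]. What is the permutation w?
Reverse the RSK construction: for i from n down to 1, find the cell of Q containing i, remove the entry at that cell from P, and reverse-bump it up through P; the value ejected from row 1 is w(i).

Step i=5: Q has 5 at row 1, column 4; remove that cell from P, ejecting 5. So w(5) = 5. P is now [[1, 2, 4], [3]].
Step i=4: Q has 4 at row 2, column 1; remove 3 from row 2 of P and reverse-bump: 3 enters row 1 and ejects 2. So w(4) = 2. P is now [[1, 3, 4]].
Step i=3: Q has 3 at row 1, column 3; remove that cell from P, ejecting 4. So w(3) = 4. P is now [[1, 3]].
Step i=2: Q has 2 at row 1, column 2; remove that cell from P, ejecting 3. So w(2) = 3. P is now [[1]].
Step i=1: Q has 1 at row 1, column 1; remove that cell from P, ejecting 1. So w(1) = 1. P is now [].

So w = 1 3 4 2 5.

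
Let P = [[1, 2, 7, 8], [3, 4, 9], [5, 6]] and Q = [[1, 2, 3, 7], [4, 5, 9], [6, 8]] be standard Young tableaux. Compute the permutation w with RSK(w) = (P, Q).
Reverse the RSK construction: for i from n down to 1, find the cell of Q containing i, remove the entry at that cell from P, and reverse-bump it up through P; the value ejected from row 1 is w(i).

Step i=9: Q has 9 at row 2, column 3; remove 9 from row 2 of P and reverse-bump: 9 enters row 1 and ejects 8. So w(9) = 8. P is now [[1, 2, 7, 9], [3, 4], [5, 6]].
Step i=8: Q has 8 at row 3, column 2; remove 6 from row 3 of P and reverse-bump: 6 enters row 2 and ejects 4; 4 enters row 1 and ejects 2. So w(8) = 2. P is now [[1, 4, 7, 9], [3, 6], [5]].
Step i=7: Q has 7 at row 1, column 4; remove that cell from P, ejecting 9. So w(7) = 9. P is now [[1, 4, 7], [3, 6], [5]].
Step i=6: Q has 6 at row 3, column 1; remove 5 from row 3 of P and reverse-bump: 5 enters row 2 and ejects 3; 3 enters row 1 and ejects 1. So w(6) = 1. P is now [[3, 4, 7], [5, 6]].
Step i=5: Q has 5 at row 2, column 2; remove 6 from row 2 of P and reverse-bump: 6 enters row 1 and ejects 4. So w(5) = 4. P is now [[3, 6, 7], [5]].
Step i=4: Q has 4 at row 2, column 1; remove 5 from row 2 of P and reverse-bump: 5 enters row 1 and ejects 3. So w(4) = 3. P is now [[5, 6, 7]].
Step i=3: Q has 3 at row 1, column 3; remove that cell from P, ejecting 7. So w(3) = 7. P is now [[5, 6]].
Step i=2: Q has 2 at row 1, column 2; remove that cell from P, ejecting 6. So w(2) = 6. P is now [[5]].
Step i=1: Q has 1 at row 1, column 1; remove that cell from P, ejecting 5. So w(1) = 5. P is now [].

So w = 5 6 7 3 4 1 9 2 8.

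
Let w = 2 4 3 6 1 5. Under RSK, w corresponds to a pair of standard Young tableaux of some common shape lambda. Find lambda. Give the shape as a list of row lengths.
RSK row insertion gives P = [[1, 3, 5], [2, 6], [4]], which has shape [3, 2, 1].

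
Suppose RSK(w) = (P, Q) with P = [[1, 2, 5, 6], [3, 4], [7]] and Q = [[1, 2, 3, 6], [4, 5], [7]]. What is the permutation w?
3 4 7 1 5 6 2

Reverse RSK: for i = n, n-1, ..., 1, locate i in Q, remove the corresponding corner cell from P, and reverse-bump its entry up through P; the value ejected from row 1 is w(i).

So w = 3 4 7 1 5 6 2.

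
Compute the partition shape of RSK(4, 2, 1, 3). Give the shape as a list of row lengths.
[2, 1, 1]

Row-insert each entry into an empty tableau.

After inserting 4: P = [[4]].
After inserting 2: P = [[2], [4]].
After inserting 1: P = [[1], [2], [4]].
After inserting 3: P = [[1, 3], [2], [4]].

The final insertion tableau P = [[1, 3], [2], [4]] has shape [2, 1, 1].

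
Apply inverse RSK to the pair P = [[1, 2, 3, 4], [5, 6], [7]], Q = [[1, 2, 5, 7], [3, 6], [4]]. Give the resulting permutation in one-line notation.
Reverse the RSK construction: for i from n down to 1, find the cell of Q containing i, remove the entry at that cell from P, and reverse-bump it up through P; the value ejected from row 1 is w(i).

Step i=7: Q has 7 at row 1, column 4; remove that cell from P, ejecting 4. So w(7) = 4. P is now [[1, 2, 3], [5, 6], [7]].
Step i=6: Q has 6 at row 2, column 2; remove 6 from row 2 of P and reverse-bump: 6 enters row 1 and ejects 3. So w(6) = 3. P is now [[1, 2, 6], [5], [7]].
Step i=5: Q has 5 at row 1, column 3; remove that cell from P, ejecting 6. So w(5) = 6. P is now [[1, 2], [5], [7]].
Step i=4: Q has 4 at row 3, column 1; remove 7 from row 3 of P and reverse-bump: 7 enters row 2 and ejects 5; 5 enters row 1 and ejects 2. So w(4) = 2. P is now [[1, 5], [7]].
Step i=3: Q has 3 at row 2, column 1; remove 7 from row 2 of P and reverse-bump: 7 enters row 1 and ejects 5. So w(3) = 5. P is now [[1, 7]].
Step i=2: Q has 2 at row 1, column 2; remove that cell from P, ejecting 7. So w(2) = 7. P is now [[1]].
Step i=1: Q has 1 at row 1, column 1; remove that cell from P, ejecting 1. So w(1) = 1. P is now [].

So w = 1 7 5 2 6 3 4.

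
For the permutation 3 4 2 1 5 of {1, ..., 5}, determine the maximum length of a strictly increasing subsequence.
3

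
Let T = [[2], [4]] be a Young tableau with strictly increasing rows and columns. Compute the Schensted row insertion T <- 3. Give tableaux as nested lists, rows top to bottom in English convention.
3 is larger than every entry of row 1, so it is appended to row 1. The new tableau is [[2, 3], [4]].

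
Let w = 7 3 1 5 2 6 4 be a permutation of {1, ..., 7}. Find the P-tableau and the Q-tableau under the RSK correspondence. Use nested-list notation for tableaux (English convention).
P = [[1, 2, 4], [3, 5, 6], [7]], Q = [[1, 4, 6], [2, 5, 7], [3]]

Insert each entry of the permutation into P by Schensted row insertion, recording in Q the position of each new cell.

Insert 7: appended to row 1. P = [[7]], Q = [[1]].
Insert 3: 3 bumps 7 from row 1; 7 starts row 2. P = [[3], [7]], Q = [[1], [2]].
Insert 1: 1 bumps 3 from row 1; 3 bumps 7 from row 2; 7 starts row 3. P = [[1], [3], [7]], Q = [[1], [2], [3]].
Insert 5: appended to row 1. P = [[1, 5], [3], [7]], Q = [[1, 4], [2], [3]].
Insert 2: 2 bumps 5 from row 1; 5 appends to row 2. P = [[1, 2], [3, 5], [7]], Q = [[1, 4], [2, 5], [3]].
Insert 6: appended to row 1. P = [[1, 2, 6], [3, 5], [7]], Q = [[1, 4, 6], [2, 5], [3]].
Insert 4: 4 bumps 6 from row 1; 6 appends to row 2. P = [[1, 2, 4], [3, 5, 6], [7]], Q = [[1, 4, 6], [2, 5, 7], [3]].

So P = [[1, 2, 4], [3, 5, 6], [7]], Q = [[1, 4, 6], [2, 5, 7], [3]].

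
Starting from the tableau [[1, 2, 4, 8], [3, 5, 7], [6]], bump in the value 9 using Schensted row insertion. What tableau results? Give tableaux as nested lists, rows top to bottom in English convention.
9 is larger than every entry of row 1, so it is appended to row 1. The new tableau is [[1, 2, 4, 8, 9], [3, 5, 7], [6]].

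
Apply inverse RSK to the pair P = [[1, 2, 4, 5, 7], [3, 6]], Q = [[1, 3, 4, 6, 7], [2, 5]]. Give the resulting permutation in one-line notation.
Reverse the RSK construction: for i from n down to 1, find the cell of Q containing i, remove the entry at that cell from P, and reverse-bump it up through P; the value ejected from row 1 is w(i).

Step i=7: Q has 7 at row 1, column 5; remove that cell from P, ejecting 7. So w(7) = 7. P is now [[1, 2, 4, 5], [3, 6]].
Step i=6: Q has 6 at row 1, column 4; remove that cell from P, ejecting 5. So w(6) = 5. P is now [[1, 2, 4], [3, 6]].
Step i=5: Q has 5 at row 2, column 2; remove 6 from row 2 of P and reverse-bump: 6 enters row 1 and ejects 4. So w(5) = 4. P is now [[1, 2, 6], [3]].
Step i=4: Q has 4 at row 1, column 3; remove that cell from P, ejecting 6. So w(4) = 6. P is now [[1, 2], [3]].
Step i=3: Q has 3 at row 1, column 2; remove that cell from P, ejecting 2. So w(3) = 2. P is now [[1], [3]].
Step i=2: Q has 2 at row 2, column 1; remove 3 from row 2 of P and reverse-bump: 3 enters row 1 and ejects 1. So w(2) = 1. P is now [[3]].
Step i=1: Q has 1 at row 1, column 1; remove that cell from P, ejecting 3. So w(1) = 3. P is now [].

So w = 3 1 2 6 4 5 7.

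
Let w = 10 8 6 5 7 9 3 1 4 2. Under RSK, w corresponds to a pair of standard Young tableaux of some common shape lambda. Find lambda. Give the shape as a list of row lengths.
[3, 2, 2, 1, 1, 1]

RSK row insertion gives P = [[1, 2, 9], [3, 4], [5, 7], [6], [8], [10]], which has shape [3, 2, 2, 1, 1, 1].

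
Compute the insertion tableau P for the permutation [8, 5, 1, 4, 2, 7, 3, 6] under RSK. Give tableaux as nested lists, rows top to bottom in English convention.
Insert 8: appended to row 1. P = [[8]].
Insert 5: 5 bumps 8 from row 1; 8 starts row 2. P = [[5], [8]].
Insert 1: 1 bumps 5 from row 1; 5 bumps 8 from row 2; 8 starts row 3. P = [[1], [5], [8]].
Insert 4: appended to row 1. P = [[1, 4], [5], [8]].
Insert 2: 2 bumps 4 from row 1; 4 bumps 5 from row 2; 5 bumps 8 from row 3; 8 starts row 4. P = [[1, 2], [4], [5], [8]].
Insert 7: appended to row 1. P = [[1, 2, 7], [4], [5], [8]].
Insert 3: 3 bumps 7 from row 1; 7 appends to row 2. P = [[1, 2, 3], [4, 7], [5], [8]].
Insert 6: appended to row 1. P = [[1, 2, 3, 6], [4, 7], [5], [8]].

So P = [[1, 2, 3, 6], [4, 7], [5], [8]].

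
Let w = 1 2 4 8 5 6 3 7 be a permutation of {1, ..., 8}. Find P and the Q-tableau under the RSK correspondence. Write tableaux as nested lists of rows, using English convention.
Insert each entry of the permutation into P by Schensted row insertion, recording in Q the position of each new cell.

Insert 1: appended to row 1. P = [[1]].
Insert 2: appended to row 1. P = [[1, 2]].
Insert 4: appended to row 1. P = [[1, 2, 4]].
Insert 8: appended to row 1. P = [[1, 2, 4, 8]].
Insert 5: 5 bumps 8 from row 1; 8 starts row 2. P = [[1, 2, 4, 5], [8]].
Insert 6: appended to row 1. P = [[1, 2, 4, 5, 6], [8]].
Insert 3: 3 bumps 4 from row 1; 4 bumps 8 from row 2; 8 starts row 3. P = [[1, 2, 3, 5, 6], [4], [8]].
Insert 7: appended to row 1. P = [[1, 2, 3, 5, 6, 7], [4], [8]].

So P = [[1, 2, 3, 5, 6, 7], [4], [8]], Q = [[1, 2, 3, 4, 6, 8], [5], [7]].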